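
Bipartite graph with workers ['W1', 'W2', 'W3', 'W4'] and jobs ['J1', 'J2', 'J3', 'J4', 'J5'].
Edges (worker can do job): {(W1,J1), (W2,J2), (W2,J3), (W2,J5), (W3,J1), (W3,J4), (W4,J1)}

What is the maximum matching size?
Maximum matching size = 3

Maximum matching: {(W2,J5), (W3,J4), (W4,J1)}
Size: 3

This assigns 3 workers to 3 distinct jobs.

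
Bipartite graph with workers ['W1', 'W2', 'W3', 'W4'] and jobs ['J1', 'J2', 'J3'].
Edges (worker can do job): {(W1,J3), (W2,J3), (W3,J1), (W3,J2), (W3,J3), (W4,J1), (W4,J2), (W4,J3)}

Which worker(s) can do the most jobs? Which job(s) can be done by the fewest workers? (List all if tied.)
Most versatile: W3, W4 (3 jobs); Least covered: J1, J2 (2 workers)

Worker degrees (jobs they can do): W1:1, W2:1, W3:3, W4:3
Job degrees (workers who can do it): J1:2, J2:2, J3:4

Maximum worker degree is 3, achieved by: W3, W4
Minimum job degree is 2, achieved by: J1, J2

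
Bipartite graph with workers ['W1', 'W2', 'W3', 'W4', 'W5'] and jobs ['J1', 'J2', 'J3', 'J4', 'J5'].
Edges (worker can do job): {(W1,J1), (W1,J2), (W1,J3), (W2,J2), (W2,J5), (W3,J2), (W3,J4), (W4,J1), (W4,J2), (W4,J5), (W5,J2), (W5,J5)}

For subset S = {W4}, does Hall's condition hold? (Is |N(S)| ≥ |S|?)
Yes: |N(S)| = 3, |S| = 1

Subset S = {W4}
Neighbors N(S) = {J1, J2, J5}

|N(S)| = 3, |S| = 1
Hall's condition: |N(S)| ≥ |S| is satisfied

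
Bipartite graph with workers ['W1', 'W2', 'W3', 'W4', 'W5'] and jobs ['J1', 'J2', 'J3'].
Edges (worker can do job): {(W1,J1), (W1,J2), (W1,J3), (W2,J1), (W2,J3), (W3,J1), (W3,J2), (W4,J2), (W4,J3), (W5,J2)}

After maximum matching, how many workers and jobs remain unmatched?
Unmatched: 2 workers, 0 jobs

Maximum matching size: 3
Workers: 5 total, 3 matched, 2 unmatched
Jobs: 3 total, 3 matched, 0 unmatched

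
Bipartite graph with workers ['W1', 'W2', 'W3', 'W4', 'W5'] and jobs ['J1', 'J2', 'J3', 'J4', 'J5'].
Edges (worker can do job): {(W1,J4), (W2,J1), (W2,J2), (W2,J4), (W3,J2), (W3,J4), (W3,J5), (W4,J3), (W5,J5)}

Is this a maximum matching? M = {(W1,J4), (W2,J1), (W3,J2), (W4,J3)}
No, size 4 is not maximum

Proposed matching has size 4.
Maximum matching size for this graph: 5.

This is NOT maximum - can be improved to size 5.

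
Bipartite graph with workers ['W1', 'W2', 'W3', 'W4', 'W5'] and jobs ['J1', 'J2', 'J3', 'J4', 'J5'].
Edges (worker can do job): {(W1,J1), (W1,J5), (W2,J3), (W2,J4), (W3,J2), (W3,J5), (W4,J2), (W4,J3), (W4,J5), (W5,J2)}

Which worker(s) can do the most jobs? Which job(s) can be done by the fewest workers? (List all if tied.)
Most versatile: W4 (3 jobs); Least covered: J1, J4 (1 workers)

Worker degrees (jobs they can do): W1:2, W2:2, W3:2, W4:3, W5:1
Job degrees (workers who can do it): J1:1, J2:3, J3:2, J4:1, J5:3

Maximum worker degree is 3, achieved by: W4
Minimum job degree is 1, achieved by: J1, J4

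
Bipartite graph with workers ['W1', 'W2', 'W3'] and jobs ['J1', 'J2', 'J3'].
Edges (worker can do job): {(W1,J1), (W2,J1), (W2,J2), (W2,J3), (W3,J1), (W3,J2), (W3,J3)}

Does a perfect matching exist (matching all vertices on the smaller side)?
Yes, perfect matching exists (size 3)

Perfect matching: {(W1,J1), (W2,J3), (W3,J2)}
All 3 vertices on the smaller side are matched.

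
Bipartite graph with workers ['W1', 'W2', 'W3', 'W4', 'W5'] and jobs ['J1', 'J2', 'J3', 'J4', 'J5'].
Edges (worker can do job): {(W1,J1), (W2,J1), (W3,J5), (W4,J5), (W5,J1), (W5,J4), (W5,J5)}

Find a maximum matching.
Matching: {(W1,J1), (W3,J5), (W5,J4)}

Maximum matching (size 3):
  W1 → J1
  W3 → J5
  W5 → J4

Each worker is assigned to at most one job, and each job to at most one worker.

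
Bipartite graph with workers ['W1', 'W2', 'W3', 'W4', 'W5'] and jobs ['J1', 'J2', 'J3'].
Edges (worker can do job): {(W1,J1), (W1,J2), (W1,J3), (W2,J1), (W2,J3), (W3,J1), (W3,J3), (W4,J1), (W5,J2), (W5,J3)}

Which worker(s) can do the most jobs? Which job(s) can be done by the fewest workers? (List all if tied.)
Most versatile: W1 (3 jobs); Least covered: J2 (2 workers)

Worker degrees (jobs they can do): W1:3, W2:2, W3:2, W4:1, W5:2
Job degrees (workers who can do it): J1:4, J2:2, J3:4

Maximum worker degree is 3, achieved by: W1
Minimum job degree is 2, achieved by: J2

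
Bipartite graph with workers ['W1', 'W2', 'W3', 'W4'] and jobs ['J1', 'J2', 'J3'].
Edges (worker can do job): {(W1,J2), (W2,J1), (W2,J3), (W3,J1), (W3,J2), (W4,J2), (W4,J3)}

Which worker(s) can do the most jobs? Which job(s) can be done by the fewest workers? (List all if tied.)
Most versatile: W2, W3, W4 (2 jobs); Least covered: J1, J3 (2 workers)

Worker degrees (jobs they can do): W1:1, W2:2, W3:2, W4:2
Job degrees (workers who can do it): J1:2, J2:3, J3:2

Maximum worker degree is 2, achieved by: W2, W3, W4
Minimum job degree is 2, achieved by: J1, J3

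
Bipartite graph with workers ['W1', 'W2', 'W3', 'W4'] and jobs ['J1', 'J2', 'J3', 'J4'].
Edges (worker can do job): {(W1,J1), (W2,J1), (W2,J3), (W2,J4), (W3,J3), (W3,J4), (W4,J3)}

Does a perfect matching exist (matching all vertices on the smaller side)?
No, maximum matching has size 3 < 4

Maximum matching has size 3, need 4 for perfect matching.
Unmatched workers: ['W2']
Unmatched jobs: ['J2']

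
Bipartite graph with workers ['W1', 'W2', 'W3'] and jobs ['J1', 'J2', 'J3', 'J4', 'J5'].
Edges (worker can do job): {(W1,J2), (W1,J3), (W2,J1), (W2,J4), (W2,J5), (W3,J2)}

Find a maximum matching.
Matching: {(W1,J3), (W2,J5), (W3,J2)}

Maximum matching (size 3):
  W1 → J3
  W2 → J5
  W3 → J2

Each worker is assigned to at most one job, and each job to at most one worker.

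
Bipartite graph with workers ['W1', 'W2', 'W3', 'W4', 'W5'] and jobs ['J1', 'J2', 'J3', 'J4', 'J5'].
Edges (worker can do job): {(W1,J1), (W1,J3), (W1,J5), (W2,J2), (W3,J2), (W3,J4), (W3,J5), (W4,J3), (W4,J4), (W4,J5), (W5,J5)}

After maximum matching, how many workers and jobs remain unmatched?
Unmatched: 0 workers, 0 jobs

Maximum matching size: 5
Workers: 5 total, 5 matched, 0 unmatched
Jobs: 5 total, 5 matched, 0 unmatched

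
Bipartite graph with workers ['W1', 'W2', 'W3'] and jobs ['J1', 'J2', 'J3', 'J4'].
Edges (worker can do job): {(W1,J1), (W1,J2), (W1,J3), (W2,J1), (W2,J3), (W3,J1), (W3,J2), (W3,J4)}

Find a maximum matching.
Matching: {(W1,J2), (W2,J3), (W3,J1)}

Maximum matching (size 3):
  W1 → J2
  W2 → J3
  W3 → J1

Each worker is assigned to at most one job, and each job to at most one worker.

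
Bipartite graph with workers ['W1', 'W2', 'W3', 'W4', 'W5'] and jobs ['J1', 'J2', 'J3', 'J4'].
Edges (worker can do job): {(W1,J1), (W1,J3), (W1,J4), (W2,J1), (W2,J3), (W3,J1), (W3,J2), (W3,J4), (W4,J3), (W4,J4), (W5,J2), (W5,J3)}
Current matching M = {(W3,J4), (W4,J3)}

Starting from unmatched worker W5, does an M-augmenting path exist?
Yes: W5 → J2

An M-augmenting path alternates non-matching / matching edges, starting and ending at unmatched vertices.
Path: W5 → J2
(J2 is unmatched in M, so the path is augmenting.)
Flipping edges along this path would increase |M| from 2 to 3.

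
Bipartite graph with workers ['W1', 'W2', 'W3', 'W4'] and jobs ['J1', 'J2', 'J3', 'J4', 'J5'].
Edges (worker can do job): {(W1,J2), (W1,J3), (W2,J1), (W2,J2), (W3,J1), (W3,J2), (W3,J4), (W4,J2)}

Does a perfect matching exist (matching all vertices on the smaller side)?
Yes, perfect matching exists (size 4)

Perfect matching: {(W1,J3), (W2,J1), (W3,J4), (W4,J2)}
All 4 vertices on the smaller side are matched.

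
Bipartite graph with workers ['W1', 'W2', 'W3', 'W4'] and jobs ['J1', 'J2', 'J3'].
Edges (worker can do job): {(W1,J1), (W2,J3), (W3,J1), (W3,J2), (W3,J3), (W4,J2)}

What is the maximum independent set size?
Maximum independent set = 4

By König's theorem:
- Min vertex cover = Max matching = 3
- Max independent set = Total vertices - Min vertex cover
- Max independent set = 7 - 3 = 4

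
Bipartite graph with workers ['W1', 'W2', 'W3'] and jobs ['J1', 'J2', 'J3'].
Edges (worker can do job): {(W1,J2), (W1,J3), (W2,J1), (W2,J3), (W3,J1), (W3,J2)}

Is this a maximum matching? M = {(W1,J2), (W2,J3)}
No, size 2 is not maximum

Proposed matching has size 2.
Maximum matching size for this graph: 3.

This is NOT maximum - can be improved to size 3.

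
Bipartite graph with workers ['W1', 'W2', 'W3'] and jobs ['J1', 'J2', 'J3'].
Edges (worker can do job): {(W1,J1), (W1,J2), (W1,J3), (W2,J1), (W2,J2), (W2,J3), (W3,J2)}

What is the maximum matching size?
Maximum matching size = 3

Maximum matching: {(W1,J3), (W2,J1), (W3,J2)}
Size: 3

This assigns 3 workers to 3 distinct jobs.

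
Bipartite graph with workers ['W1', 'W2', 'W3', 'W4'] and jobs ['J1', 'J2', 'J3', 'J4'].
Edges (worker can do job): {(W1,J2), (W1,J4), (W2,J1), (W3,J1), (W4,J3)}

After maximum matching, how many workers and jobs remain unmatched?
Unmatched: 1 workers, 1 jobs

Maximum matching size: 3
Workers: 4 total, 3 matched, 1 unmatched
Jobs: 4 total, 3 matched, 1 unmatched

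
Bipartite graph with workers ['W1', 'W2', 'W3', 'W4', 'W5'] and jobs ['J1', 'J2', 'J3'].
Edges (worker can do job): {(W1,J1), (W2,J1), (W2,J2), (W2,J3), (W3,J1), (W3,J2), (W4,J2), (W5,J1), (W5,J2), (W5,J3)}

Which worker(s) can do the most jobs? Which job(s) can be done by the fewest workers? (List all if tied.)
Most versatile: W2, W5 (3 jobs); Least covered: J3 (2 workers)

Worker degrees (jobs they can do): W1:1, W2:3, W3:2, W4:1, W5:3
Job degrees (workers who can do it): J1:4, J2:4, J3:2

Maximum worker degree is 3, achieved by: W2, W5
Minimum job degree is 2, achieved by: J3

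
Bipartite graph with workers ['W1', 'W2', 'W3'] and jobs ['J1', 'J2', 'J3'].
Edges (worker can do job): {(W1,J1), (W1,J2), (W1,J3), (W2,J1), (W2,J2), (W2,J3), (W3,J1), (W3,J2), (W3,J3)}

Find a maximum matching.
Matching: {(W1,J2), (W2,J3), (W3,J1)}

Maximum matching (size 3):
  W1 → J2
  W2 → J3
  W3 → J1

Each worker is assigned to at most one job, and each job to at most one worker.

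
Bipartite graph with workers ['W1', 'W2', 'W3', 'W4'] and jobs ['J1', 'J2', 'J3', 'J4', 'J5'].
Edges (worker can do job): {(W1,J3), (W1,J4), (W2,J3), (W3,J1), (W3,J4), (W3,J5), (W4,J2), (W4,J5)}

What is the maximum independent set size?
Maximum independent set = 5

By König's theorem:
- Min vertex cover = Max matching = 4
- Max independent set = Total vertices - Min vertex cover
- Max independent set = 9 - 4 = 5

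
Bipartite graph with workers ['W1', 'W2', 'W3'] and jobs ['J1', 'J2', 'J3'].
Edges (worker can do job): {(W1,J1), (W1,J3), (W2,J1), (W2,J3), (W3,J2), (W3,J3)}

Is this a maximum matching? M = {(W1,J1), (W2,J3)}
No, size 2 is not maximum

Proposed matching has size 2.
Maximum matching size for this graph: 3.

This is NOT maximum - can be improved to size 3.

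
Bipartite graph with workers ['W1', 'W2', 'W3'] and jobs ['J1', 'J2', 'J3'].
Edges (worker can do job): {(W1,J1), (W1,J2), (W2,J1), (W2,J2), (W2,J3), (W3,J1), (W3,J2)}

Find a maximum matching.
Matching: {(W1,J1), (W2,J3), (W3,J2)}

Maximum matching (size 3):
  W1 → J1
  W2 → J3
  W3 → J2

Each worker is assigned to at most one job, and each job to at most one worker.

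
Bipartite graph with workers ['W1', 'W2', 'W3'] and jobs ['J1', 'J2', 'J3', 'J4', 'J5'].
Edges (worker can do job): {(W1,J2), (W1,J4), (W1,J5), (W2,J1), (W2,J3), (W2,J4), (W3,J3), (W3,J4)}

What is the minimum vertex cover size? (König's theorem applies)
Minimum vertex cover size = 3

By König's theorem: in bipartite graphs,
min vertex cover = max matching = 3

Maximum matching has size 3, so minimum vertex cover also has size 3.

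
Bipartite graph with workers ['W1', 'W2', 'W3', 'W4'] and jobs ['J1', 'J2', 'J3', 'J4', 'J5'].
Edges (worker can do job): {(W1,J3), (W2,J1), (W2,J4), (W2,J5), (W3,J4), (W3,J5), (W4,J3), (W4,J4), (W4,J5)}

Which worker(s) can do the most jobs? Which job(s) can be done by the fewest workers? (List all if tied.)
Most versatile: W2, W4 (3 jobs); Least covered: J2 (0 workers)

Worker degrees (jobs they can do): W1:1, W2:3, W3:2, W4:3
Job degrees (workers who can do it): J1:1, J2:0, J3:2, J4:3, J5:3

Maximum worker degree is 3, achieved by: W2, W4
Minimum job degree is 0, achieved by: J2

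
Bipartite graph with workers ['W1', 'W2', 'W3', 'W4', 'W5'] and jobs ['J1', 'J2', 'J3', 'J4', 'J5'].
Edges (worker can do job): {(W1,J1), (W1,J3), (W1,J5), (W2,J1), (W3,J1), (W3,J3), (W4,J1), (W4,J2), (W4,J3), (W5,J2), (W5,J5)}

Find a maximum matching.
Matching: {(W1,J5), (W3,J3), (W4,J1), (W5,J2)}

Maximum matching (size 4):
  W1 → J5
  W3 → J3
  W4 → J1
  W5 → J2

Each worker is assigned to at most one job, and each job to at most one worker.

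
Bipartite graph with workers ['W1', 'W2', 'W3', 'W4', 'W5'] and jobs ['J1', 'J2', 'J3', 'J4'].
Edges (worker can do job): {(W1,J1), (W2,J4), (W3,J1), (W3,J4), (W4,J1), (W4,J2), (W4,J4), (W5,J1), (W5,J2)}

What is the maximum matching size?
Maximum matching size = 3

Maximum matching: {(W3,J4), (W4,J1), (W5,J2)}
Size: 3

This assigns 3 workers to 3 distinct jobs.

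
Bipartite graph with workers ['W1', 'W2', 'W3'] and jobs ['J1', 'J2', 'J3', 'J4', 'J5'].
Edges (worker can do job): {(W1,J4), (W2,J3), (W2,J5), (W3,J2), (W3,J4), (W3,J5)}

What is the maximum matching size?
Maximum matching size = 3

Maximum matching: {(W1,J4), (W2,J3), (W3,J5)}
Size: 3

This assigns 3 workers to 3 distinct jobs.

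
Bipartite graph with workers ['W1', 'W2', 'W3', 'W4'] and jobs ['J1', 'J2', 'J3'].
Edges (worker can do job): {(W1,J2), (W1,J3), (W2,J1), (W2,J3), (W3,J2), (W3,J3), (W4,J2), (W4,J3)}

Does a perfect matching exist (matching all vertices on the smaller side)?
Yes, perfect matching exists (size 3)

Perfect matching: {(W2,J1), (W3,J3), (W4,J2)}
All 3 vertices on the smaller side are matched.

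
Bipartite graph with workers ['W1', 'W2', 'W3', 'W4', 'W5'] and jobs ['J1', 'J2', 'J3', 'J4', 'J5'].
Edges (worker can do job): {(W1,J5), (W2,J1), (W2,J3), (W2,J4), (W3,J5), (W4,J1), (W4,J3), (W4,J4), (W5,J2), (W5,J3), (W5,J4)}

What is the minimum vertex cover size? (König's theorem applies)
Minimum vertex cover size = 4

By König's theorem: in bipartite graphs,
min vertex cover = max matching = 4

Maximum matching has size 4, so minimum vertex cover also has size 4.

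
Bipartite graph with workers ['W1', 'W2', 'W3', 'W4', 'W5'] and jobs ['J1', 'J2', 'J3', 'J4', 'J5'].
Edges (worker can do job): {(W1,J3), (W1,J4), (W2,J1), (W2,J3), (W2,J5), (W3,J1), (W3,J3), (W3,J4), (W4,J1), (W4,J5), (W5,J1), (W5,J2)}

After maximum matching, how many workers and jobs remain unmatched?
Unmatched: 0 workers, 0 jobs

Maximum matching size: 5
Workers: 5 total, 5 matched, 0 unmatched
Jobs: 5 total, 5 matched, 0 unmatched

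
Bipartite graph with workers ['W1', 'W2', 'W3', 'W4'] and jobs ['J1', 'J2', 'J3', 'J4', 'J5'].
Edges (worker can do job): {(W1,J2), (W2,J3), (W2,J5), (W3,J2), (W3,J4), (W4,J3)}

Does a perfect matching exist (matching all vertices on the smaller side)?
Yes, perfect matching exists (size 4)

Perfect matching: {(W1,J2), (W2,J5), (W3,J4), (W4,J3)}
All 4 vertices on the smaller side are matched.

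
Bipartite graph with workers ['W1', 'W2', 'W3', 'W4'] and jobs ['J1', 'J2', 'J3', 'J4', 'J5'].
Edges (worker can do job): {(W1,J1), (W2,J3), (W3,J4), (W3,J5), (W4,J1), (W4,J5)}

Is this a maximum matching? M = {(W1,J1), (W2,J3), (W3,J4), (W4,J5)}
Yes, size 4 is maximum

Proposed matching has size 4.
Maximum matching size for this graph: 4.

This is a maximum matching.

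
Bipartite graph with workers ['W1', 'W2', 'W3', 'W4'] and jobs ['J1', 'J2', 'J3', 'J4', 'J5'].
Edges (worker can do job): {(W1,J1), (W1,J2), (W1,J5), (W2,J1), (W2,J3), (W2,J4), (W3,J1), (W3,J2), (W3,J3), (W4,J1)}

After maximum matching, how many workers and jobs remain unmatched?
Unmatched: 0 workers, 1 jobs

Maximum matching size: 4
Workers: 4 total, 4 matched, 0 unmatched
Jobs: 5 total, 4 matched, 1 unmatched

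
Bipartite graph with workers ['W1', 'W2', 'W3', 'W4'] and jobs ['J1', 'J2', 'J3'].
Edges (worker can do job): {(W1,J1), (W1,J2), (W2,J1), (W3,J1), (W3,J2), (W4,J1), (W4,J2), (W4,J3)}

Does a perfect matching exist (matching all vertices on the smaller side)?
Yes, perfect matching exists (size 3)

Perfect matching: {(W1,J1), (W3,J2), (W4,J3)}
All 3 vertices on the smaller side are matched.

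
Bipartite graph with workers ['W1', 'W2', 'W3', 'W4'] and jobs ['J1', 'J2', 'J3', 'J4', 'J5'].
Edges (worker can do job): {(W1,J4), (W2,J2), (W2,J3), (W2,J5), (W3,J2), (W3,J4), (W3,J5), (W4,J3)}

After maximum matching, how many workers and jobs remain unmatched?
Unmatched: 0 workers, 1 jobs

Maximum matching size: 4
Workers: 4 total, 4 matched, 0 unmatched
Jobs: 5 total, 4 matched, 1 unmatched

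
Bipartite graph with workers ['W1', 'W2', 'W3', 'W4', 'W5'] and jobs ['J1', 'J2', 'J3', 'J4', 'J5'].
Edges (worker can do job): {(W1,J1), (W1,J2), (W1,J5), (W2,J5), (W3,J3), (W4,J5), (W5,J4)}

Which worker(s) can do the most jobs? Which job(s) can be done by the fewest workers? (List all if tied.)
Most versatile: W1 (3 jobs); Least covered: J1, J2, J3, J4 (1 workers)

Worker degrees (jobs they can do): W1:3, W2:1, W3:1, W4:1, W5:1
Job degrees (workers who can do it): J1:1, J2:1, J3:1, J4:1, J5:3

Maximum worker degree is 3, achieved by: W1
Minimum job degree is 1, achieved by: J1, J2, J3, J4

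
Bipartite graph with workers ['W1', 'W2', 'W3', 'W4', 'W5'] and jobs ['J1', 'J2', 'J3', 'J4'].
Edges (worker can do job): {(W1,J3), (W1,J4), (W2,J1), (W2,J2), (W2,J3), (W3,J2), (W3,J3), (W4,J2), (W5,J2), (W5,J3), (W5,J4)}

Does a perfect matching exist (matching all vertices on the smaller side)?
Yes, perfect matching exists (size 4)

Perfect matching: {(W1,J4), (W2,J1), (W3,J3), (W5,J2)}
All 4 vertices on the smaller side are matched.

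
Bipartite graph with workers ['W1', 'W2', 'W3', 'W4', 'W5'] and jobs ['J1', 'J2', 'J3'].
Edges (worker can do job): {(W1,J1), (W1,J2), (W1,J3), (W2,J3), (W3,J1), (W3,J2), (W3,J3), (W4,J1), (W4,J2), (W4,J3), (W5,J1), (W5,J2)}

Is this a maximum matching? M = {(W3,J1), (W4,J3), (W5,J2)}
Yes, size 3 is maximum

Proposed matching has size 3.
Maximum matching size for this graph: 3.

This is a maximum matching.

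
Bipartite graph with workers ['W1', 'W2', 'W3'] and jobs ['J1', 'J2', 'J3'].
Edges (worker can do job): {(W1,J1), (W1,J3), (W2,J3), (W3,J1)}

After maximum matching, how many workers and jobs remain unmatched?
Unmatched: 1 workers, 1 jobs

Maximum matching size: 2
Workers: 3 total, 2 matched, 1 unmatched
Jobs: 3 total, 2 matched, 1 unmatched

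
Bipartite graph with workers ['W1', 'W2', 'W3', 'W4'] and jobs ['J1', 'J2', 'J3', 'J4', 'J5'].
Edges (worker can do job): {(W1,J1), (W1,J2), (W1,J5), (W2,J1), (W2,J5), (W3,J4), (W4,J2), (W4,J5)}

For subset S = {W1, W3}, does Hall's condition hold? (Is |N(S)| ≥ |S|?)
Yes: |N(S)| = 4, |S| = 2

Subset S = {W1, W3}
Neighbors N(S) = {J1, J2, J4, J5}

|N(S)| = 4, |S| = 2
Hall's condition: |N(S)| ≥ |S| is satisfied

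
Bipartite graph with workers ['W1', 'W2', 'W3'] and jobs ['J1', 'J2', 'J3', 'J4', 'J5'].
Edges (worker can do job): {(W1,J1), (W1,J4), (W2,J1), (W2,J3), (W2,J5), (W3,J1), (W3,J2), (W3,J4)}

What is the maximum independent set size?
Maximum independent set = 5

By König's theorem:
- Min vertex cover = Max matching = 3
- Max independent set = Total vertices - Min vertex cover
- Max independent set = 8 - 3 = 5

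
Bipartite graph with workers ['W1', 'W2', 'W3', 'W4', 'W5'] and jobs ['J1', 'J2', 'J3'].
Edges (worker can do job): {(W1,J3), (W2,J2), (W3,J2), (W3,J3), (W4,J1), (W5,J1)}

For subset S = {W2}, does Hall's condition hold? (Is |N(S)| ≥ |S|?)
Yes: |N(S)| = 1, |S| = 1

Subset S = {W2}
Neighbors N(S) = {J2}

|N(S)| = 1, |S| = 1
Hall's condition: |N(S)| ≥ |S| is satisfied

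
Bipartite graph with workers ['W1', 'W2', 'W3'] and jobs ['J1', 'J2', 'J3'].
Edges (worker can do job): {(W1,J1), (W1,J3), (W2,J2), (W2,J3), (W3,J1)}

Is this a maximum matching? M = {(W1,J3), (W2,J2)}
No, size 2 is not maximum

Proposed matching has size 2.
Maximum matching size for this graph: 3.

This is NOT maximum - can be improved to size 3.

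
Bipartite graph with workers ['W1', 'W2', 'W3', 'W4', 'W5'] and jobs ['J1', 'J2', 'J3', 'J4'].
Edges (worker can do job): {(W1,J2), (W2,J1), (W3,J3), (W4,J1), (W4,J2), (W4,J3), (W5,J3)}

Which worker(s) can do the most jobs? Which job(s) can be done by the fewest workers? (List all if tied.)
Most versatile: W4 (3 jobs); Least covered: J4 (0 workers)

Worker degrees (jobs they can do): W1:1, W2:1, W3:1, W4:3, W5:1
Job degrees (workers who can do it): J1:2, J2:2, J3:3, J4:0

Maximum worker degree is 3, achieved by: W4
Minimum job degree is 0, achieved by: J4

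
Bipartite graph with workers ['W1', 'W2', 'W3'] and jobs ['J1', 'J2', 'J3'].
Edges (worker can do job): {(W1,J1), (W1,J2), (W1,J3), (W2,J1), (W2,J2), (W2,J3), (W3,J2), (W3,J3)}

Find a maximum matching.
Matching: {(W1,J3), (W2,J1), (W3,J2)}

Maximum matching (size 3):
  W1 → J3
  W2 → J1
  W3 → J2

Each worker is assigned to at most one job, and each job to at most one worker.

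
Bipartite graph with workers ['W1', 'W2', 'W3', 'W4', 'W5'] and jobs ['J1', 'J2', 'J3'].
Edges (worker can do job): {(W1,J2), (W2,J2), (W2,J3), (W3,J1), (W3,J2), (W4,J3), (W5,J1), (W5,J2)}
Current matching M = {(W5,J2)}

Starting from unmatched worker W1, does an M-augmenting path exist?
Yes: W1 → J2 → W5 → J1

An M-augmenting path alternates non-matching / matching edges, starting and ending at unmatched vertices.
Path: W1 → J2 → W5 → J1
(J1 is unmatched in M, so the path is augmenting.)
Flipping edges along this path would increase |M| from 1 to 2.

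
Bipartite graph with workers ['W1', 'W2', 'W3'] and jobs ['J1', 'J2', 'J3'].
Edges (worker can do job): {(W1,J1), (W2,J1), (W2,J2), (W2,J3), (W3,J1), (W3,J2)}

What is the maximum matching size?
Maximum matching size = 3

Maximum matching: {(W1,J1), (W2,J3), (W3,J2)}
Size: 3

This assigns 3 workers to 3 distinct jobs.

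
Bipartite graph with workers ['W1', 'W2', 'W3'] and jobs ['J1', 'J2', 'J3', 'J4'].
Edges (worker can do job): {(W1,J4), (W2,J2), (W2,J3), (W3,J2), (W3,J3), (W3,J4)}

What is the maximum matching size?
Maximum matching size = 3

Maximum matching: {(W1,J4), (W2,J3), (W3,J2)}
Size: 3

This assigns 3 workers to 3 distinct jobs.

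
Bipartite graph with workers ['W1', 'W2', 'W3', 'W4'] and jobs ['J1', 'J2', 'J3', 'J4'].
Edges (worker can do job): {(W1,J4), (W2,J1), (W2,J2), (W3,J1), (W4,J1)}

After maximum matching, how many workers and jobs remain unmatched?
Unmatched: 1 workers, 1 jobs

Maximum matching size: 3
Workers: 4 total, 3 matched, 1 unmatched
Jobs: 4 total, 3 matched, 1 unmatched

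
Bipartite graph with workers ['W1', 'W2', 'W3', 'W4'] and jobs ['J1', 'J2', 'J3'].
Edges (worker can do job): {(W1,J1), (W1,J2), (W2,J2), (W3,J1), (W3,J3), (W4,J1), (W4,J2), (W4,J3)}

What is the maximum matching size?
Maximum matching size = 3

Maximum matching: {(W1,J2), (W3,J3), (W4,J1)}
Size: 3

This assigns 3 workers to 3 distinct jobs.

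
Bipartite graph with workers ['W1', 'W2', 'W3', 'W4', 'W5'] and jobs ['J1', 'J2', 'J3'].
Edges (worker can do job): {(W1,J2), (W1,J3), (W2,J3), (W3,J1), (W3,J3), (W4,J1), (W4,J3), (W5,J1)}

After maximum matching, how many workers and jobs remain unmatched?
Unmatched: 2 workers, 0 jobs

Maximum matching size: 3
Workers: 5 total, 3 matched, 2 unmatched
Jobs: 3 total, 3 matched, 0 unmatched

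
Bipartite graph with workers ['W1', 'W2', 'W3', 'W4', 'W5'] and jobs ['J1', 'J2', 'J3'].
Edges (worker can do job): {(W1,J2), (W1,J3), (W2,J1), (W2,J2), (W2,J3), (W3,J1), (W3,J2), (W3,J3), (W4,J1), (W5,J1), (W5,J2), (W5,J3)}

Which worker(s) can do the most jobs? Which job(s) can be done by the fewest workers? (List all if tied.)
Most versatile: W2, W3, W5 (3 jobs); Least covered: J1, J2, J3 (4 workers)

Worker degrees (jobs they can do): W1:2, W2:3, W3:3, W4:1, W5:3
Job degrees (workers who can do it): J1:4, J2:4, J3:4

Maximum worker degree is 3, achieved by: W2, W3, W5
Minimum job degree is 4, achieved by: J1, J2, J3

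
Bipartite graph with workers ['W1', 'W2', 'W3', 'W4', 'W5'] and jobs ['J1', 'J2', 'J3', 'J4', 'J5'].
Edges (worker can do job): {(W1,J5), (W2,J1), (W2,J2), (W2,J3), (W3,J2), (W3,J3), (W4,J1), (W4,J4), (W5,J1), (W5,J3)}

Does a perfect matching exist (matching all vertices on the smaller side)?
Yes, perfect matching exists (size 5)

Perfect matching: {(W1,J5), (W2,J2), (W3,J3), (W4,J4), (W5,J1)}
All 5 vertices on the smaller side are matched.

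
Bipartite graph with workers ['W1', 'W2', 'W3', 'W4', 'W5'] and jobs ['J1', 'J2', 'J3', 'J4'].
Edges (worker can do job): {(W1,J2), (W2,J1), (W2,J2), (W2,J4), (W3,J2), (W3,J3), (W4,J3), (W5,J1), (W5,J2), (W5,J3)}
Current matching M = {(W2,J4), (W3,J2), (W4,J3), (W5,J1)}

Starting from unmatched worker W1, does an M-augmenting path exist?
No augmenting path from W1

Alternating search from W1 reaches jobs: {J2, J3}.
Every reachable job is already matched in M, and following those matched edges back to workers exposes no further unvisited jobs.
No M-augmenting path from W1 exists.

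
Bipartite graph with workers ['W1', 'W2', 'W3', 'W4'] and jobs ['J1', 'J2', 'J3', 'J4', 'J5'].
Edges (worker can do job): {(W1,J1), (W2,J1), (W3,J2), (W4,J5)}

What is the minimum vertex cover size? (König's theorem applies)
Minimum vertex cover size = 3

By König's theorem: in bipartite graphs,
min vertex cover = max matching = 3

Maximum matching has size 3, so minimum vertex cover also has size 3.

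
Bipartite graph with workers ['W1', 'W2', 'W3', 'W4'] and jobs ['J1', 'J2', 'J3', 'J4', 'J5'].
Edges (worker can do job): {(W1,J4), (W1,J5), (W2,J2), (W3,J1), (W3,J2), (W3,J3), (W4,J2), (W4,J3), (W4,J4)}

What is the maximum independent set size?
Maximum independent set = 5

By König's theorem:
- Min vertex cover = Max matching = 4
- Max independent set = Total vertices - Min vertex cover
- Max independent set = 9 - 4 = 5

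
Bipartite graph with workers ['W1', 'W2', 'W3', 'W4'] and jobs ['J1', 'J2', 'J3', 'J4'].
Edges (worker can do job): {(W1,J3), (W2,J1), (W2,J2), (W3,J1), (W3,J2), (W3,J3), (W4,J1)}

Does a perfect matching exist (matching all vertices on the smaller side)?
No, maximum matching has size 3 < 4

Maximum matching has size 3, need 4 for perfect matching.
Unmatched workers: ['W2']
Unmatched jobs: ['J4']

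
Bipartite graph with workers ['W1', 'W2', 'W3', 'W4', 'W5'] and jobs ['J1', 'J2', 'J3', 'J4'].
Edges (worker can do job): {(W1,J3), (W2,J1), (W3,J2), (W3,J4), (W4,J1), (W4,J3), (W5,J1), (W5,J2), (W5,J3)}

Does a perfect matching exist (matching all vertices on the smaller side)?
Yes, perfect matching exists (size 4)

Perfect matching: {(W2,J1), (W3,J4), (W4,J3), (W5,J2)}
All 4 vertices on the smaller side are matched.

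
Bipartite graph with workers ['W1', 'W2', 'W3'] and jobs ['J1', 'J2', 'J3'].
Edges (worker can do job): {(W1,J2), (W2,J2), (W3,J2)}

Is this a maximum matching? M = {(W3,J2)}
Yes, size 1 is maximum

Proposed matching has size 1.
Maximum matching size for this graph: 1.

This is a maximum matching.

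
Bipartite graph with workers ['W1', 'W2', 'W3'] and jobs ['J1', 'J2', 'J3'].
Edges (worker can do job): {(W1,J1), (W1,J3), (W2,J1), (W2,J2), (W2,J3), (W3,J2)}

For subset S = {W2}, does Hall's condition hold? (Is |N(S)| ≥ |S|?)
Yes: |N(S)| = 3, |S| = 1

Subset S = {W2}
Neighbors N(S) = {J1, J2, J3}

|N(S)| = 3, |S| = 1
Hall's condition: |N(S)| ≥ |S| is satisfied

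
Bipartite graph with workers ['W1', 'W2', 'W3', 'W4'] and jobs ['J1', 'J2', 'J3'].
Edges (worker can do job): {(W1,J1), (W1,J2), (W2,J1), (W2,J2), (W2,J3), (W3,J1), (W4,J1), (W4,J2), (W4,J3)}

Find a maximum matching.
Matching: {(W1,J2), (W2,J3), (W4,J1)}

Maximum matching (size 3):
  W1 → J2
  W2 → J3
  W4 → J1

Each worker is assigned to at most one job, and each job to at most one worker.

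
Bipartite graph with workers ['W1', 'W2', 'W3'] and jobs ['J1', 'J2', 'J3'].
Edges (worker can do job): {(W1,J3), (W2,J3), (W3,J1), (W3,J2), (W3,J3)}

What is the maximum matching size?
Maximum matching size = 2

Maximum matching: {(W1,J3), (W3,J2)}
Size: 2

This assigns 2 workers to 2 distinct jobs.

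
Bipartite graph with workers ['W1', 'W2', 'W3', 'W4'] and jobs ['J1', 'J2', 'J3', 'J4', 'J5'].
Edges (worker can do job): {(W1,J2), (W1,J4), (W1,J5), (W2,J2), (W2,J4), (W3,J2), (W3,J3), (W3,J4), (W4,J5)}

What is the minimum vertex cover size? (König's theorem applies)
Minimum vertex cover size = 4

By König's theorem: in bipartite graphs,
min vertex cover = max matching = 4

Maximum matching has size 4, so minimum vertex cover also has size 4.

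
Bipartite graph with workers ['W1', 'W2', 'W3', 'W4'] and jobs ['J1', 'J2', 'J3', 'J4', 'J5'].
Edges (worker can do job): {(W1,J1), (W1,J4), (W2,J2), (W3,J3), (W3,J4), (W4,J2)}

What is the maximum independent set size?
Maximum independent set = 6

By König's theorem:
- Min vertex cover = Max matching = 3
- Max independent set = Total vertices - Min vertex cover
- Max independent set = 9 - 3 = 6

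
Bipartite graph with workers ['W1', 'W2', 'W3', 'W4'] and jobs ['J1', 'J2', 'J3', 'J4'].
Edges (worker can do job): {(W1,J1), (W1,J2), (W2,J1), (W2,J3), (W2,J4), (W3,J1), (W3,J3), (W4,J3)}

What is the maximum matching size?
Maximum matching size = 4

Maximum matching: {(W1,J2), (W2,J4), (W3,J1), (W4,J3)}
Size: 4

This assigns 4 workers to 4 distinct jobs.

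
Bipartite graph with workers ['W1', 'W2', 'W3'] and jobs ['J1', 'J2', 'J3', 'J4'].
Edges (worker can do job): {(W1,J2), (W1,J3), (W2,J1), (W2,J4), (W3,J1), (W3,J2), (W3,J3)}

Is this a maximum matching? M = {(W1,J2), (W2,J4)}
No, size 2 is not maximum

Proposed matching has size 2.
Maximum matching size for this graph: 3.

This is NOT maximum - can be improved to size 3.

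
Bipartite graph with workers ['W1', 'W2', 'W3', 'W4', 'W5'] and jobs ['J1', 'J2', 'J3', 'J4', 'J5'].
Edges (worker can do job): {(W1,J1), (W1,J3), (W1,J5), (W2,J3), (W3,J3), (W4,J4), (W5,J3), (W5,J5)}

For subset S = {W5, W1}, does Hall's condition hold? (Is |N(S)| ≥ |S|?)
Yes: |N(S)| = 3, |S| = 2

Subset S = {W5, W1}
Neighbors N(S) = {J1, J3, J5}

|N(S)| = 3, |S| = 2
Hall's condition: |N(S)| ≥ |S| is satisfied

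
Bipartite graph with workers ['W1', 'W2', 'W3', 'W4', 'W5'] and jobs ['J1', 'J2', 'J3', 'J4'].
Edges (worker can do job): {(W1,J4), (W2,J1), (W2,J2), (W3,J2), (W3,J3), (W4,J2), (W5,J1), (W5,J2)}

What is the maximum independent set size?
Maximum independent set = 5

By König's theorem:
- Min vertex cover = Max matching = 4
- Max independent set = Total vertices - Min vertex cover
- Max independent set = 9 - 4 = 5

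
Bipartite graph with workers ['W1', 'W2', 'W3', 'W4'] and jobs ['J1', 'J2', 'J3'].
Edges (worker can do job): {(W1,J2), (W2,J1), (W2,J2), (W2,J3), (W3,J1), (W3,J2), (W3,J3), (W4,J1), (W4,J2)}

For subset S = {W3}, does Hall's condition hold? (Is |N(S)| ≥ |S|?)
Yes: |N(S)| = 3, |S| = 1

Subset S = {W3}
Neighbors N(S) = {J1, J2, J3}

|N(S)| = 3, |S| = 1
Hall's condition: |N(S)| ≥ |S| is satisfied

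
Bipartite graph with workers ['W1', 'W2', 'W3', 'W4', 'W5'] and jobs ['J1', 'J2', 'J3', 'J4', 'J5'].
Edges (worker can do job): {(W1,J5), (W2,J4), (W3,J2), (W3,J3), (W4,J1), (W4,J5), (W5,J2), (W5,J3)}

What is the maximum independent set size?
Maximum independent set = 5

By König's theorem:
- Min vertex cover = Max matching = 5
- Max independent set = Total vertices - Min vertex cover
- Max independent set = 10 - 5 = 5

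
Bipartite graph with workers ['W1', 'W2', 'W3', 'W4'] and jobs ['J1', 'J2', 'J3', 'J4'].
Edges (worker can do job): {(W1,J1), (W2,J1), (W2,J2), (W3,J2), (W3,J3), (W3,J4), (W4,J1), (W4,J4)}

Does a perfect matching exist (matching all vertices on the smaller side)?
Yes, perfect matching exists (size 4)

Perfect matching: {(W1,J1), (W2,J2), (W3,J3), (W4,J4)}
All 4 vertices on the smaller side are matched.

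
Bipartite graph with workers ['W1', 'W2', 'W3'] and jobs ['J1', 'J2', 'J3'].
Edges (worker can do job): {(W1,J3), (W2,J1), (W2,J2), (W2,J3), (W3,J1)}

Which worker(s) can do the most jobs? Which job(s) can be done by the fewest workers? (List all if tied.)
Most versatile: W2 (3 jobs); Least covered: J2 (1 workers)

Worker degrees (jobs they can do): W1:1, W2:3, W3:1
Job degrees (workers who can do it): J1:2, J2:1, J3:2

Maximum worker degree is 3, achieved by: W2
Minimum job degree is 1, achieved by: J2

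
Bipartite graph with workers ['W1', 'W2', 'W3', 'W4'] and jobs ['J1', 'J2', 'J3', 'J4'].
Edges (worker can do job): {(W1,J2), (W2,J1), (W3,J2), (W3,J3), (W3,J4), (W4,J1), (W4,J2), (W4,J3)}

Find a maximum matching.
Matching: {(W1,J2), (W2,J1), (W3,J4), (W4,J3)}

Maximum matching (size 4):
  W1 → J2
  W2 → J1
  W3 → J4
  W4 → J3

Each worker is assigned to at most one job, and each job to at most one worker.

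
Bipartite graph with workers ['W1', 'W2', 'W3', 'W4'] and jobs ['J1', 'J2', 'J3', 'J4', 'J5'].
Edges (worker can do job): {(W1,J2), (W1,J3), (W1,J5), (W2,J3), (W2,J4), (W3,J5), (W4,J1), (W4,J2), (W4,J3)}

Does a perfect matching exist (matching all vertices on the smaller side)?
Yes, perfect matching exists (size 4)

Perfect matching: {(W1,J2), (W2,J4), (W3,J5), (W4,J3)}
All 4 vertices on the smaller side are matched.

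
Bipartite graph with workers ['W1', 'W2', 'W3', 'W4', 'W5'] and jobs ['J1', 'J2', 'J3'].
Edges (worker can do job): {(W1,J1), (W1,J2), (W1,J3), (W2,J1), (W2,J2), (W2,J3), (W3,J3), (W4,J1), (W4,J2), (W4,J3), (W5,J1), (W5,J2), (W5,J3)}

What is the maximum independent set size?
Maximum independent set = 5

By König's theorem:
- Min vertex cover = Max matching = 3
- Max independent set = Total vertices - Min vertex cover
- Max independent set = 8 - 3 = 5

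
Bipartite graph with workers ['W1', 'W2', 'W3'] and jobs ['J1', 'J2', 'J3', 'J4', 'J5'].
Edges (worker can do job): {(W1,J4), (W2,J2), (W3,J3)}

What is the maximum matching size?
Maximum matching size = 3

Maximum matching: {(W1,J4), (W2,J2), (W3,J3)}
Size: 3

This assigns 3 workers to 3 distinct jobs.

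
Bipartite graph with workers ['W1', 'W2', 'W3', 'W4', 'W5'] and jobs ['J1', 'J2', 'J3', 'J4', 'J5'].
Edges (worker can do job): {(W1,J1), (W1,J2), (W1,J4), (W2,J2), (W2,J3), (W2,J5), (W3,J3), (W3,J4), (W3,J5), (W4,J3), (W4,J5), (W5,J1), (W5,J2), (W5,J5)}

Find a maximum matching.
Matching: {(W1,J1), (W2,J3), (W3,J4), (W4,J5), (W5,J2)}

Maximum matching (size 5):
  W1 → J1
  W2 → J3
  W3 → J4
  W4 → J5
  W5 → J2

Each worker is assigned to at most one job, and each job to at most one worker.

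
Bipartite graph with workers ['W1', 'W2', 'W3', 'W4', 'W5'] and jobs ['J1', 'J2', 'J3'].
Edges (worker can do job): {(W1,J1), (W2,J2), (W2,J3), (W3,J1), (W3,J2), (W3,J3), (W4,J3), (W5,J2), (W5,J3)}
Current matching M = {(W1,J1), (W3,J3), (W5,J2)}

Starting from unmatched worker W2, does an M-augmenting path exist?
No augmenting path from W2

Alternating search from W2 reaches jobs: {J1, J2, J3}.
Every reachable job is already matched in M, and following those matched edges back to workers exposes no further unvisited jobs.
No M-augmenting path from W2 exists.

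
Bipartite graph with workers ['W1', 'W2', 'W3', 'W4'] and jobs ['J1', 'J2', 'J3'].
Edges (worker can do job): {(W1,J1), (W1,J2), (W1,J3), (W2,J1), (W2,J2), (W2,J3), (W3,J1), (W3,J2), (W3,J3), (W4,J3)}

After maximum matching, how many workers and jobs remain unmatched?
Unmatched: 1 workers, 0 jobs

Maximum matching size: 3
Workers: 4 total, 3 matched, 1 unmatched
Jobs: 3 total, 3 matched, 0 unmatched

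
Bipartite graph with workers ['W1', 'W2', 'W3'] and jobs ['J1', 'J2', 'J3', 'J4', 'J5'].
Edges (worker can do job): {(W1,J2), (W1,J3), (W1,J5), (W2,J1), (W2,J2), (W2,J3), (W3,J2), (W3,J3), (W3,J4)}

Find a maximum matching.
Matching: {(W1,J3), (W2,J1), (W3,J4)}

Maximum matching (size 3):
  W1 → J3
  W2 → J1
  W3 → J4

Each worker is assigned to at most one job, and each job to at most one worker.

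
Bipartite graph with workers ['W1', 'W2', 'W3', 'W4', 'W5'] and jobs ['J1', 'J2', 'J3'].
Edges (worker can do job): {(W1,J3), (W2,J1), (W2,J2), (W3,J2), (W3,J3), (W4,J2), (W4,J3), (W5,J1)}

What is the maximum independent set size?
Maximum independent set = 5

By König's theorem:
- Min vertex cover = Max matching = 3
- Max independent set = Total vertices - Min vertex cover
- Max independent set = 8 - 3 = 5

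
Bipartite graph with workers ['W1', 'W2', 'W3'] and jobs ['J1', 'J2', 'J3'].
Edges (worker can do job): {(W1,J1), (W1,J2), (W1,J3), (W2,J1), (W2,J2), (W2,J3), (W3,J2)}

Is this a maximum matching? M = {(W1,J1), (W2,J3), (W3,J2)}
Yes, size 3 is maximum

Proposed matching has size 3.
Maximum matching size for this graph: 3.

This is a maximum matching.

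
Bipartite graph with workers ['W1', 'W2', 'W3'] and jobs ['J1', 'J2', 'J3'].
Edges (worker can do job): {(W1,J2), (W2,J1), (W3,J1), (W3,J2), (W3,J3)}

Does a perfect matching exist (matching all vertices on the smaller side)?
Yes, perfect matching exists (size 3)

Perfect matching: {(W1,J2), (W2,J1), (W3,J3)}
All 3 vertices on the smaller side are matched.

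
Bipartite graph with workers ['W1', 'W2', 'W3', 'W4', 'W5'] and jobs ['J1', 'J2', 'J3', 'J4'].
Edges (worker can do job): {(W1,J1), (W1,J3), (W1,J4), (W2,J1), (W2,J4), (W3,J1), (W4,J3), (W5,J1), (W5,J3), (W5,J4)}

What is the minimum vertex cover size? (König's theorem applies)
Minimum vertex cover size = 3

By König's theorem: in bipartite graphs,
min vertex cover = max matching = 3

Maximum matching has size 3, so minimum vertex cover also has size 3.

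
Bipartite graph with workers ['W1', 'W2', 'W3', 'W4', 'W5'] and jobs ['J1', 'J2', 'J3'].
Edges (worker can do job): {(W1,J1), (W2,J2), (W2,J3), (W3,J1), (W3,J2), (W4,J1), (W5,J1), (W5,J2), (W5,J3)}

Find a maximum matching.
Matching: {(W2,J2), (W3,J1), (W5,J3)}

Maximum matching (size 3):
  W2 → J2
  W3 → J1
  W5 → J3

Each worker is assigned to at most one job, and each job to at most one worker.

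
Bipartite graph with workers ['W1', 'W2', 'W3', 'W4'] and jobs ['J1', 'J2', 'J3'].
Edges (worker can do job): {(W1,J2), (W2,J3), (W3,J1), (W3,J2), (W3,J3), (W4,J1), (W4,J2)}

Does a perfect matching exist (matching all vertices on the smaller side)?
Yes, perfect matching exists (size 3)

Perfect matching: {(W2,J3), (W3,J1), (W4,J2)}
All 3 vertices on the smaller side are matched.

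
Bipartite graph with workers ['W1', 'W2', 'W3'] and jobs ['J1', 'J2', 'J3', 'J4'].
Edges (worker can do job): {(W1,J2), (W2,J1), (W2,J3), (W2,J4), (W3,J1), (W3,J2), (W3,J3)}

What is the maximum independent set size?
Maximum independent set = 4

By König's theorem:
- Min vertex cover = Max matching = 3
- Max independent set = Total vertices - Min vertex cover
- Max independent set = 7 - 3 = 4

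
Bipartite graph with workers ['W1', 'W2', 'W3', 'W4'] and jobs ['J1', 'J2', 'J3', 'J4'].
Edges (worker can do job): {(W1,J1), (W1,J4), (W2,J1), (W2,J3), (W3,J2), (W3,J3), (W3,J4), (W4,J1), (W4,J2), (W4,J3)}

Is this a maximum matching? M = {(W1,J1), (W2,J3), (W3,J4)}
No, size 3 is not maximum

Proposed matching has size 3.
Maximum matching size for this graph: 4.

This is NOT maximum - can be improved to size 4.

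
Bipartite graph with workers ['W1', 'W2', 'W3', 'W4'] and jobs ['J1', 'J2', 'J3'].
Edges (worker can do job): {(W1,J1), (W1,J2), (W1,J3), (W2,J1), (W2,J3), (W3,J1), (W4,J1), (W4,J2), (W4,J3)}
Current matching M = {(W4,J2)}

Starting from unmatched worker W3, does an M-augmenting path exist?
Yes: W3 → J1

An M-augmenting path alternates non-matching / matching edges, starting and ending at unmatched vertices.
Path: W3 → J1
(J1 is unmatched in M, so the path is augmenting.)
Flipping edges along this path would increase |M| from 1 to 2.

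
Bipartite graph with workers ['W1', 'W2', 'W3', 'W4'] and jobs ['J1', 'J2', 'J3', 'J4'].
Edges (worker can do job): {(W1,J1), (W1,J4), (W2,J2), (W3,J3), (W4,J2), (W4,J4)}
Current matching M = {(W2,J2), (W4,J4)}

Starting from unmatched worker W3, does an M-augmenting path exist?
Yes: W3 → J3

An M-augmenting path alternates non-matching / matching edges, starting and ending at unmatched vertices.
Path: W3 → J3
(J3 is unmatched in M, so the path is augmenting.)
Flipping edges along this path would increase |M| from 2 to 3.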